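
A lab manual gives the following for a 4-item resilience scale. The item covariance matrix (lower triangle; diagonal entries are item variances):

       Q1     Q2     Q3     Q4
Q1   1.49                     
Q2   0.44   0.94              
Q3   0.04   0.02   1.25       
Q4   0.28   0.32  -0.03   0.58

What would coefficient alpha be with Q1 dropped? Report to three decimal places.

Remaining items: Q2, Q3, Q4 (k = 3).
ΣVar(i) = 0.94 + 1.25 + 0.58 = 2.77
total variance = 2.77 + 2 × 0.31 = 3.39
α (item deleted) = (3/2)·(1 − 2.77/3.39) = 0.274

coefficient alpha = 0.274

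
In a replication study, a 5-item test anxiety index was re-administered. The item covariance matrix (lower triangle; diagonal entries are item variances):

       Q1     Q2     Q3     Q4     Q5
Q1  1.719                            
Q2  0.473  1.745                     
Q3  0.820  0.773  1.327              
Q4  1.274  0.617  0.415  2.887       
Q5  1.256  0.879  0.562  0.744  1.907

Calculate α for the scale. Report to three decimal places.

α = 0.775

Σσ²ᵢ = 1.719 + 1.745 + 1.327 + 2.887 + 1.907 = 9.585
Sum of the distinct covariances = 7.813
Var(T) = 9.585 + 2 × 7.813 = 25.211
α = (k/(k−1))·(1 − Σσ²ᵢ/Var(T)) = (5/4)·(1 − 9.585/25.211) = 0.775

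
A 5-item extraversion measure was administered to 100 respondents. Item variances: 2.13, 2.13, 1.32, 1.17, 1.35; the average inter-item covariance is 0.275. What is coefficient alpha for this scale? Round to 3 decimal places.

α = 0.506

Σσᵢ² = 2.13 + 2.13 + 1.32 + 1.17 + 1.35 = 8.10
Sum of the 10 distinct covariances = 10 × 0.275 = 2.750
total variance = Σσᵢ² + 2·Σcov = 8.10 + 2 × 2.750 = 13.600
α = (5/4)·(1 − 8.10/13.600) = 0.506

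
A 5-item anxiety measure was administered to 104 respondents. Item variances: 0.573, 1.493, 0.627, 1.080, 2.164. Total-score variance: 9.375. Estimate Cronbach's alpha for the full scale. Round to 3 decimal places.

Cronbach's alpha = 0.458

ΣVar(i) = 0.573 + 1.493 + 0.627 + 1.080 + 2.164 = 5.937
α = (k/(k−1))·(1 − ΣVar(i)/σ²_T) = (5/4)·(1 − 5.937/9.375) = 0.458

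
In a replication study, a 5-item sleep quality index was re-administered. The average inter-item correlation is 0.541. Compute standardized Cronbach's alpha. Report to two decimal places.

α = 0.85

Standardized α = k·r̄ / (1 + (k−1)·r̄) = 5 × 0.541 / (1 + 4 × 0.541)
  = 2.7050 / 3.1640 = 0.85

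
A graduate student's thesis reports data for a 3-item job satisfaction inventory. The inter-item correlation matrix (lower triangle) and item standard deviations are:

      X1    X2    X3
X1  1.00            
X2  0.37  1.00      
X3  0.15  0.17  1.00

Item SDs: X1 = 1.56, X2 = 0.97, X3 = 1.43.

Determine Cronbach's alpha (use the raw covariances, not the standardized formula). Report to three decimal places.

Σσ²ᵢ = 1.56² + 0.97² + 1.43² = 5.4194
Covariances σ_ij = r_ij · s_i · s_j:
  σ(X1,X2) = 0.37 × 1.56 × 0.97 = 0.5599
  σ(X1,X3) = 0.15 × 1.56 × 1.43 = 0.3346
  σ(X2,X3) = 0.17 × 0.97 × 1.43 = 0.2358
σ²_T = Σσ²ᵢ + 2·Σσ_ij = 5.4194 + 2 × 1.1303 = 7.6800
α = (3/2)·(1 − 5.4194/7.6800) = 0.442

Cronbach's alpha = 0.442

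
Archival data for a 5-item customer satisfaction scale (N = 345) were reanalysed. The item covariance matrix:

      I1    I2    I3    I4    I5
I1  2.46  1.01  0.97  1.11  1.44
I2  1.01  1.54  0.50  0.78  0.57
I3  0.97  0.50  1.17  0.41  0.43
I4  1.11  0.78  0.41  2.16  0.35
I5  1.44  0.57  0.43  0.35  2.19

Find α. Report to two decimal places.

sum of item variances = 2.46 + 1.54 + 1.17 + 2.16 + 2.19 = 9.52
Σ_{i<j} σ_ij = 7.57
σ²_total = 9.52 + 2 × 7.57 = 24.66
α = (k/(k−1))·(1 − sum of item variances/σ²_total) = (5/4)·(1 − 9.52/24.66) = 0.77

α = 0.77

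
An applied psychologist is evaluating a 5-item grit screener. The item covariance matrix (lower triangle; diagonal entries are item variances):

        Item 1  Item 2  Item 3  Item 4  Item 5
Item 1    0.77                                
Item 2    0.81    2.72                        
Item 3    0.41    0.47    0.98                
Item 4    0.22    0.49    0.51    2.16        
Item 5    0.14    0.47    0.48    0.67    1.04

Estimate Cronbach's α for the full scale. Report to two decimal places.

Σσ²ᵢ = 0.77 + 2.72 + 0.98 + 2.16 + 1.04 = 7.67
Σ_{i<j} σ_ij = 4.67
total variance = 7.67 + 2 × 4.67 = 17.01
α = (k/(k−1))·(1 − Σσ²ᵢ/total variance) = (5/4)·(1 − 7.67/17.01) = 0.69

Cronbach's α = 0.69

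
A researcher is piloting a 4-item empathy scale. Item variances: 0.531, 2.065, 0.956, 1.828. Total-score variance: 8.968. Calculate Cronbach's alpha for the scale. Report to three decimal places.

Σσ²ᵢ = 0.531 + 2.065 + 0.956 + 1.828 = 5.380
α = (k/(k−1))·(1 − Σσ²ᵢ/total variance) = (4/3)·(1 − 5.380/8.968) = 0.533

Cronbach's alpha = 0.533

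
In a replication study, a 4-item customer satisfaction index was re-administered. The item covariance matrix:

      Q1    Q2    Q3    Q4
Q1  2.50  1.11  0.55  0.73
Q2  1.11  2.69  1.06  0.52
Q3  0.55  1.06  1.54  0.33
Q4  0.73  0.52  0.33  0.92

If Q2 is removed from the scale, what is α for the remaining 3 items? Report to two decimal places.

α = 0.59

Remaining items: Q1, Q3, Q4 (k = 3).
sum of item variances = 2.50 + 1.54 + 0.92 = 4.96
Var(T) = 4.96 + 2 × 1.61 = 8.18
α (item deleted) = (3/2)·(1 − 4.96/8.18) = 0.59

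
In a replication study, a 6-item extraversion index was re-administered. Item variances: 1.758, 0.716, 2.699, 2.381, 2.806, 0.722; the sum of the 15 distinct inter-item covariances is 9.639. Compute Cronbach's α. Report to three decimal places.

α = 0.762

Σσ²ᵢ = 1.758 + 0.716 + 2.699 + 2.381 + 2.806 + 0.722 = 11.082
Sum of distinct covariances = 9.639
total variance = Σσ²ᵢ + 2·Σcov = 11.082 + 2 × 9.639 = 30.360
α = (6/5)·(1 − 11.082/30.360) = 0.762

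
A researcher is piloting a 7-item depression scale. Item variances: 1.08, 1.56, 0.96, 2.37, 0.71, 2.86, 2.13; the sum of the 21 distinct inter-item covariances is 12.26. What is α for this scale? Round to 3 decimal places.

Σσ²ᵢ = 1.08 + 1.56 + 0.96 + 2.37 + 0.71 + 2.86 + 2.13 = 11.67
Sum of distinct covariances = 12.26
total variance = Σσ²ᵢ + 2·Σcov = 11.67 + 2 × 12.26 = 36.19
α = (7/6)·(1 − 11.67/36.19) = 0.790

α = 0.790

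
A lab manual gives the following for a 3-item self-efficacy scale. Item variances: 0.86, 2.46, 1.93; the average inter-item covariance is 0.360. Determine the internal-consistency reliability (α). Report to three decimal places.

Σσᵢ² = 0.86 + 2.46 + 1.93 = 5.25
Sum of the 3 distinct covariances = 3 × 0.360 = 1.080
σ²_T = Σσᵢ² + 2·Σcov = 5.25 + 2 × 1.080 = 7.410
α = (3/2)·(1 − 5.25/7.410) = 0.437

α = 0.437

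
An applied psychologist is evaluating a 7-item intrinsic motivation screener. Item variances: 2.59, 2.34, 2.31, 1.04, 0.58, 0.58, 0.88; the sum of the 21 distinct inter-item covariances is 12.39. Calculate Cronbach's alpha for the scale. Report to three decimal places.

Σσ²ᵢ = 2.59 + 2.34 + 2.31 + 1.04 + 0.58 + 0.58 + 0.88 = 10.32
Sum of distinct covariances = 12.39
Var(T) = Σσ²ᵢ + 2·Σcov = 10.32 + 2 × 12.39 = 35.10
α = (7/6)·(1 − 10.32/35.10) = 0.824

Cronbach's alpha = 0.824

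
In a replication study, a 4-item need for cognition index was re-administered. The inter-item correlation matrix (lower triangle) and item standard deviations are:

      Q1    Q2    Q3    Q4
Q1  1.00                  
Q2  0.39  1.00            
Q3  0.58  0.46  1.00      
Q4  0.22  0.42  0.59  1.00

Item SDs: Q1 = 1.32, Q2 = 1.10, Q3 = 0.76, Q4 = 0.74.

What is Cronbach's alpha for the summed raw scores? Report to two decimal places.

Cronbach's alpha = 0.72

Σσ²ᵢ = 1.32² + 1.10² + 0.76² + 0.74² = 4.0776
Covariances σ_ij = r_ij · s_i · s_j:
  σ(Q1,Q2) = 0.39 × 1.32 × 1.10 = 0.5663
  σ(Q1,Q3) = 0.58 × 1.32 × 0.76 = 0.5819
  σ(Q1,Q4) = 0.22 × 1.32 × 0.74 = 0.2149
  σ(Q2,Q3) = 0.46 × 1.10 × 0.76 = 0.3846
  σ(Q2,Q4) = 0.42 × 1.10 × 0.74 = 0.3419
  σ(Q3,Q4) = 0.59 × 0.76 × 0.74 = 0.3318
σ²_T = Σσ²ᵢ + 2·Σσ_ij = 4.0776 + 2 × 2.4214 = 8.9204
α = (4/3)·(1 − 4.0776/8.9204) = 0.72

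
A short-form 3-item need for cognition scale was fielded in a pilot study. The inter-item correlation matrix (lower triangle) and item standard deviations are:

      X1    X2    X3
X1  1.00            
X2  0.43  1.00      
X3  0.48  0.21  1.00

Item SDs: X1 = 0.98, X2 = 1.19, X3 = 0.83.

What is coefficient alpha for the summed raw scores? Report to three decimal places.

α = 0.627

Σσ²ᵢ = 0.98² + 1.19² + 0.83² = 3.0654
Covariances σ_ij = r_ij · s_i · s_j:
  σ(X1,X2) = 0.43 × 0.98 × 1.19 = 0.5015
  σ(X1,X3) = 0.48 × 0.98 × 0.83 = 0.3904
  σ(X2,X3) = 0.21 × 1.19 × 0.83 = 0.2074
σ²_T = Σσ²ᵢ + 2·Σσ_ij = 3.0654 + 2 × 1.0993 = 5.2640
α = (3/2)·(1 − 3.0654/5.2640) = 0.627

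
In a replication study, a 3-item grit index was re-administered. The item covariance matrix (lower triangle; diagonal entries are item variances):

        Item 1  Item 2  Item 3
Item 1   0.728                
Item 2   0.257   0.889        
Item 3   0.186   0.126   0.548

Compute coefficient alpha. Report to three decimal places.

Σσᵢ² = 0.728 + 0.889 + 0.548 = 2.165
Sum of the distinct covariances = 0.569
total variance = 2.165 + 2 × 0.569 = 3.303
α = (k/(k−1))·(1 − Σσᵢ²/total variance) = (3/2)·(1 − 2.165/3.303) = 0.517

α = 0.517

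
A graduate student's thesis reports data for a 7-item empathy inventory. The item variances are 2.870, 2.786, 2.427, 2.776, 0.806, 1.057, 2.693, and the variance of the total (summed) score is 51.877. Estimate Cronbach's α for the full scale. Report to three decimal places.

Σσᵢ² = 2.870 + 2.786 + 2.427 + 2.776 + 0.806 + 1.057 + 2.693 = 15.415
α = (k/(k−1))·(1 − Σσᵢ²/Var(T)) = (7/6)·(1 − 15.415/51.877) = 0.820

α = 0.820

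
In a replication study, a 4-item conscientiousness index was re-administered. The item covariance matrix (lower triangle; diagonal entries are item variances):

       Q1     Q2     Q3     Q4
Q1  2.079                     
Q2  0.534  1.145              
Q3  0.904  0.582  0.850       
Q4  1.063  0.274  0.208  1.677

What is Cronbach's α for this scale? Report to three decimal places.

Cronbach's α = 0.738

Σσᵢ² = 2.079 + 1.145 + 0.850 + 1.677 = 5.751
Sum of off-diagonal covariances = 3.565
σ²_total = 5.751 + 2 × 3.565 = 12.881
α = (k/(k−1))·(1 − Σσᵢ²/σ²_total) = (4/3)·(1 − 5.751/12.881) = 0.738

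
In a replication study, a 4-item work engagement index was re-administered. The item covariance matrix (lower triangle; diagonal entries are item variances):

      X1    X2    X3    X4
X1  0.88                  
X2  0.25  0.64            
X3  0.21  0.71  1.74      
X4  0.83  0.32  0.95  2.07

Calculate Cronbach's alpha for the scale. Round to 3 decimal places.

Cronbach's alpha = 0.735

sum of item variances = 0.88 + 0.64 + 1.74 + 2.07 = 5.33
Sum of the distinct covariances = 3.27
σ²_total = 5.33 + 2 × 3.27 = 11.87
α = (k/(k−1))·(1 − sum of item variances/σ²_total) = (4/3)·(1 − 5.33/11.87) = 0.735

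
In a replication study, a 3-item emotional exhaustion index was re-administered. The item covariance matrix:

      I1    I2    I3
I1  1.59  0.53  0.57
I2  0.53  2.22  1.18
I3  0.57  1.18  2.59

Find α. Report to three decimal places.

Σσ²ᵢ = 1.59 + 2.22 + 2.59 = 6.40
Sum of the distinct covariances = 2.28
σ²_total = 6.40 + 2 × 2.28 = 10.96
α = (k/(k−1))·(1 − Σσ²ᵢ/σ²_total) = (3/2)·(1 − 6.40/10.96) = 0.624

α = 0.624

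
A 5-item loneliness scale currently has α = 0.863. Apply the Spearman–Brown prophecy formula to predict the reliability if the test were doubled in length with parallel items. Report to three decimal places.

Length factor m = 2
α' = m·α / (1 + (m−1)·α)
   = 2 × 0.863 / (1 + (2 − 1) × 0.863)
   = 1.7260 / 1.8630 = 0.926

predicted reliability = 0.926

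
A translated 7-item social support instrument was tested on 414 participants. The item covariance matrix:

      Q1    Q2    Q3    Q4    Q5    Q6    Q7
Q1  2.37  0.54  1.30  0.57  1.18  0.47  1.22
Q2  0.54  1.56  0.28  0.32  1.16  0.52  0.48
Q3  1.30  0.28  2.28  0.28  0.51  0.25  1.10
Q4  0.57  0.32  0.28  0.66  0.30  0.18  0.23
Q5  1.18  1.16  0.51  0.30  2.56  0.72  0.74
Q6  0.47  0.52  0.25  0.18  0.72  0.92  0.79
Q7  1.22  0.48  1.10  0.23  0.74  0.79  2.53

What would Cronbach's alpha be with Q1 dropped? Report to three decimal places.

α = 0.719

Remaining items: Q2, Q3, Q4, Q5, Q6, Q7 (k = 6).
sum of item variances = 1.56 + 2.28 + 0.66 + 2.56 + 0.92 + 2.53 = 10.51
σ²_T = 10.51 + 2 × 7.86 = 26.23
α (item deleted) = (6/5)·(1 − 10.51/26.23) = 0.719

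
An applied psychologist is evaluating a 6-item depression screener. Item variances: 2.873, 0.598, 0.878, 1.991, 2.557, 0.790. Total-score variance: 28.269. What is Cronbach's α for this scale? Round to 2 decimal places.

Cronbach's α = 0.79

ΣVar(i) = 2.873 + 0.598 + 0.878 + 1.991 + 2.557 + 0.790 = 9.687
α = (k/(k−1))·(1 − ΣVar(i)/σ²_T) = (6/5)·(1 − 9.687/28.269) = 0.79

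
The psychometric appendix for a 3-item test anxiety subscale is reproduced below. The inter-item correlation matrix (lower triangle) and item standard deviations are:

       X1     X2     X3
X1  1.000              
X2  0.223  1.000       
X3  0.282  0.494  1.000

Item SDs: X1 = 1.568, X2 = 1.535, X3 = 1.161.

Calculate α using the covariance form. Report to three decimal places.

α = 0.578

Σσ²ᵢ = 1.568² + 1.535² + 1.161² = 6.1628
Covariances σ_ij = r_ij · s_i · s_j:
  σ(X1,X2) = 0.223 × 1.568 × 1.535 = 0.5367
  σ(X1,X3) = 0.282 × 1.568 × 1.161 = 0.5134
  σ(X2,X3) = 0.494 × 1.535 × 1.161 = 0.8804
σ²_T = Σσ²ᵢ + 2·Σσ_ij = 6.1628 + 2 × 1.9305 = 10.0238
α = (3/2)·(1 − 6.1628/10.0238) = 0.578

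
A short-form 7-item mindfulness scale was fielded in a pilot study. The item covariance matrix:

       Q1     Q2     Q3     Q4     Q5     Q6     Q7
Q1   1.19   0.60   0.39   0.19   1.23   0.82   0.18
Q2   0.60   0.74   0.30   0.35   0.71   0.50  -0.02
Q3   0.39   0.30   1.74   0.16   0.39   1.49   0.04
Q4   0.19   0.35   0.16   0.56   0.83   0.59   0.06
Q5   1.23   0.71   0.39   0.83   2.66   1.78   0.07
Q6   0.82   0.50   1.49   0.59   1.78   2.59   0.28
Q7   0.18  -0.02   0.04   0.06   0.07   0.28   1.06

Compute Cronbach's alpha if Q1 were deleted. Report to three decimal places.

Remaining items: Q2, Q3, Q4, Q5, Q6, Q7 (k = 6).
ΣVar(i) = 0.74 + 1.74 + 0.56 + 2.66 + 2.59 + 1.06 = 9.35
σ²_T = 9.35 + 2 × 7.53 = 24.41
α (item deleted) = (6/5)·(1 − 9.35/24.41) = 0.740

α = 0.740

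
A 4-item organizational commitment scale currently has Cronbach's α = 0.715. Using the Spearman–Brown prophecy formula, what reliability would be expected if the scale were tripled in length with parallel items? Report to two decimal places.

predicted reliability = 0.88

Length factor m = 3
α' = m·α / (1 + (m−1)·α)
   = 3 × 0.715 / (1 + (3 − 1) × 0.715)
   = 2.1450 / 2.4300 = 0.88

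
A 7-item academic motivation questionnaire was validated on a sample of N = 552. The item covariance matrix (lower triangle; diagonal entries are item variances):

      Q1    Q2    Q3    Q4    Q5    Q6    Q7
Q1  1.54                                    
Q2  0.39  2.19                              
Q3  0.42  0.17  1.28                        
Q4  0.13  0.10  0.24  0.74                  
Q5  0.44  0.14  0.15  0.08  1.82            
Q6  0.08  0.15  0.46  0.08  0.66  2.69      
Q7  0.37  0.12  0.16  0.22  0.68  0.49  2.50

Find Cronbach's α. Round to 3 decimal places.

Cronbach's α = 0.552

Σσᵢ² = 1.54 + 2.19 + 1.28 + 0.74 + 1.82 + 2.69 + 2.50 = 12.76
Σ_{i<j} σ_ij = 5.73
Var(T) = 12.76 + 2 × 5.73 = 24.22
α = (k/(k−1))·(1 − Σσᵢ²/Var(T)) = (7/6)·(1 − 12.76/24.22) = 0.552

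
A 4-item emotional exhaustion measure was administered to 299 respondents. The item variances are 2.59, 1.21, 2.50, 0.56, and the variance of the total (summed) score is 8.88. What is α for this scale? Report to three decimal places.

Σσ²ᵢ = 2.59 + 1.21 + 2.50 + 0.56 = 6.86
α = (k/(k−1))·(1 − Σσ²ᵢ/Var(T)) = (4/3)·(1 − 6.86/8.88) = 0.303

α = 0.303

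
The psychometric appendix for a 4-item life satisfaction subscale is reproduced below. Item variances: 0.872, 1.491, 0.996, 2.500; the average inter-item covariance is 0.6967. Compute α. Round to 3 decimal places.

ΣVar(i) = 0.872 + 1.491 + 0.996 + 2.500 = 5.859
Sum of the 6 distinct covariances = 6 × 0.6967 = 4.1802
σ²_T = ΣVar(i) + 2·Σcov = 5.859 + 2 × 4.1802 = 14.2194
α = (4/3)·(1 − 5.859/14.2194) = 0.784

α = 0.784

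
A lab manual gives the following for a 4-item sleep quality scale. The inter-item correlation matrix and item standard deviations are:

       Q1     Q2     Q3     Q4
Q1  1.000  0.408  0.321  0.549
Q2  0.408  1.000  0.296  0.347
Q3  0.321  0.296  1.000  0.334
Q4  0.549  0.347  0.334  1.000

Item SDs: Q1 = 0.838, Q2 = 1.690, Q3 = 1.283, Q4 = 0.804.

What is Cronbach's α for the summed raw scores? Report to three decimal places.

Σσ²ᵢ = 0.838² + 1.690² + 1.283² + 0.804² = 5.8508
Covariances σ_ij = r_ij · s_i · s_j:
  σ(Q1,Q2) = 0.408 × 0.838 × 1.690 = 0.5778
  σ(Q1,Q3) = 0.321 × 0.838 × 1.283 = 0.3451
  σ(Q1,Q4) = 0.549 × 0.838 × 0.804 = 0.3699
  σ(Q2,Q3) = 0.296 × 1.690 × 1.283 = 0.6418
  σ(Q2,Q4) = 0.347 × 1.690 × 0.804 = 0.4715
  σ(Q3,Q4) = 0.334 × 1.283 × 0.804 = 0.3445
σ²_T = Σσ²ᵢ + 2·Σσ_ij = 5.8508 + 2 × 2.7506 = 11.3520
α = (4/3)·(1 − 5.8508/11.3520) = 0.646

α = 0.646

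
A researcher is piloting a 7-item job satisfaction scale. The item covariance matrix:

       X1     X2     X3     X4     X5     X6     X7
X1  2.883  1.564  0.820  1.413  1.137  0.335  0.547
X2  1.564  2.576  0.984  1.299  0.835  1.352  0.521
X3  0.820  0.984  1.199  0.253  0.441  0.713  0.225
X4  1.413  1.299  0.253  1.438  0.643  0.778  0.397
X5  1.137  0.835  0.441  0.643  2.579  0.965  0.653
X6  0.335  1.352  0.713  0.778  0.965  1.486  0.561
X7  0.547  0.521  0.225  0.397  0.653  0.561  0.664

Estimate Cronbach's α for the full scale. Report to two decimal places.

Σσᵢ² = 2.883 + 2.576 + 1.199 + 1.438 + 2.579 + 1.486 + 0.664 = 12.825
Sum of off-diagonal covariances = 16.436
σ²_total = 12.825 + 2 × 16.436 = 45.697
α = (k/(k−1))·(1 − Σσᵢ²/σ²_total) = (7/6)·(1 − 12.825/45.697) = 0.84

Cronbach's α = 0.84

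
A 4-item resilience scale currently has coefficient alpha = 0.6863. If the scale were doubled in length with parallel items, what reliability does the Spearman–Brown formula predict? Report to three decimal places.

predicted reliability = 0.814

Length factor m = 2
α' = m·α / (1 + (m−1)·α)
   = 2 × 0.6863 / (1 + (2 − 1) × 0.6863)
   = 1.3726 / 1.6863 = 0.814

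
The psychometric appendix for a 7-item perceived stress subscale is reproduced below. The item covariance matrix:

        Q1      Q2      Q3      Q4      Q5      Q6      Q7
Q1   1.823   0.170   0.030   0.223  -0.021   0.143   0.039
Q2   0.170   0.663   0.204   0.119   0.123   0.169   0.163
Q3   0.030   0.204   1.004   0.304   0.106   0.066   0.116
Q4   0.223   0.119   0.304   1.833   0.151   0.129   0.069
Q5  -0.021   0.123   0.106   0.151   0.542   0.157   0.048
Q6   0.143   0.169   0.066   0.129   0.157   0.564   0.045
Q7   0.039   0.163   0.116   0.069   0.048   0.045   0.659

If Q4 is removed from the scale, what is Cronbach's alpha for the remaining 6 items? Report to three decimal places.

Cronbach's alpha = 0.447

Remaining items: Q1, Q2, Q3, Q5, Q6, Q7 (k = 6).
Σσ²ᵢ = 1.823 + 0.663 + 1.004 + 0.542 + 0.564 + 0.659 = 5.255
σ²_total = 5.255 + 2 × 1.558 = 8.371
α (item deleted) = (6/5)·(1 − 5.255/8.371) = 0.447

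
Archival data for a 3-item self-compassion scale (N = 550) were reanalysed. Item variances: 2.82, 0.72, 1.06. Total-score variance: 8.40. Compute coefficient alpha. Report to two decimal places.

coefficient alpha = 0.68

sum of item variances = 2.82 + 0.72 + 1.06 = 4.60
α = (k/(k−1))·(1 − sum of item variances/σ²_total) = (3/2)·(1 − 4.60/8.40) = 0.68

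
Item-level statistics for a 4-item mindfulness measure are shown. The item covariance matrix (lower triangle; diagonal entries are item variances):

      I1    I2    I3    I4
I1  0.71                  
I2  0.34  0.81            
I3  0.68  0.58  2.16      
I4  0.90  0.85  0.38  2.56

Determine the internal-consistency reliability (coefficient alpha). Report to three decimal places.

Σσᵢ² = 0.71 + 0.81 + 2.16 + 2.56 = 6.24
Sum of off-diagonal covariances = 3.73
σ²_T = 6.24 + 2 × 3.73 = 13.70
α = (k/(k−1))·(1 − Σσᵢ²/σ²_T) = (4/3)·(1 − 6.24/13.70) = 0.726

coefficient alpha = 0.726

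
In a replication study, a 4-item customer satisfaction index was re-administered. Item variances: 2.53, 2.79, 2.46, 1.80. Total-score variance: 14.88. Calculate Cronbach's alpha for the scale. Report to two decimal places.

sum of item variances = 2.53 + 2.79 + 2.46 + 1.80 = 9.58
α = (k/(k−1))·(1 − sum of item variances/σ²_total) = (4/3)·(1 − 9.58/14.88) = 0.47

Cronbach's alpha = 0.47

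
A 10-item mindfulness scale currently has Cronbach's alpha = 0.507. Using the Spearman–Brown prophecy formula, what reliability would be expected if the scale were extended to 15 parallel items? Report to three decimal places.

predicted reliability = 0.607

Length factor m = 15/10 = 1.5000
α' = m·α / (1 + (m−1)·α)
   = 15/10 × 0.507 / (1 + (15/10 − 1) × 0.507)
   = 0.7605 / 1.2535 = 0.607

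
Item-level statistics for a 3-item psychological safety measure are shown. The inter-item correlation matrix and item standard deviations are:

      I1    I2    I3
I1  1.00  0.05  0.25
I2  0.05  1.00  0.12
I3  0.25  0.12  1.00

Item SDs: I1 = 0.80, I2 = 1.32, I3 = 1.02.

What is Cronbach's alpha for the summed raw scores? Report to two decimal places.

α = 0.29

Σσ²ᵢ = 0.80² + 1.32² + 1.02² = 3.4228
Covariances σ_ij = r_ij · s_i · s_j:
  σ(I1,I2) = 0.05 × 0.80 × 1.32 = 0.0528
  σ(I1,I3) = 0.25 × 0.80 × 1.02 = 0.2040
  σ(I2,I3) = 0.12 × 1.32 × 1.02 = 0.1616
σ²_T = Σσ²ᵢ + 2·Σσ_ij = 3.4228 + 2 × 0.4184 = 4.2596
α = (3/2)·(1 − 3.4228/4.2596) = 0.29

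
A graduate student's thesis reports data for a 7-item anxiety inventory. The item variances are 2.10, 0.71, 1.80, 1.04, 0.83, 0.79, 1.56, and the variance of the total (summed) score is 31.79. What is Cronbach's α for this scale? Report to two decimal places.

Σσ²ᵢ = 2.10 + 0.71 + 1.80 + 1.04 + 0.83 + 0.79 + 1.56 = 8.83
α = (k/(k−1))·(1 − Σσ²ᵢ/Var(T)) = (7/6)·(1 − 8.83/31.79) = 0.84

α = 0.84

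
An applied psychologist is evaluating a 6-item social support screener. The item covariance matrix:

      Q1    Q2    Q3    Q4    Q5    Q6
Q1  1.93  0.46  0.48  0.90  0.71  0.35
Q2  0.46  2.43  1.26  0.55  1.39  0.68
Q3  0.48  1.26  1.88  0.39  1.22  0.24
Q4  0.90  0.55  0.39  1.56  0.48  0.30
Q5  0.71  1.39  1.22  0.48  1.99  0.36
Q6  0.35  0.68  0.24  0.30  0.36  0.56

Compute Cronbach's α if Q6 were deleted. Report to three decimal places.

Remaining items: Q1, Q2, Q3, Q4, Q5 (k = 5).
sum of item variances = 1.93 + 2.43 + 1.88 + 1.56 + 1.99 = 9.79
σ²_total = 9.79 + 2 × 7.84 = 25.47
α (item deleted) = (5/4)·(1 − 9.79/25.47) = 0.770

α = 0.770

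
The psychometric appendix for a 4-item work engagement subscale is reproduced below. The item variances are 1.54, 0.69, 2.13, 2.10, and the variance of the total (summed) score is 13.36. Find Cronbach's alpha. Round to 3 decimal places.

ΣVar(i) = 1.54 + 0.69 + 2.13 + 2.10 = 6.46
α = (k/(k−1))·(1 − ΣVar(i)/total variance) = (4/3)·(1 − 6.46/13.36) = 0.689

α = 0.689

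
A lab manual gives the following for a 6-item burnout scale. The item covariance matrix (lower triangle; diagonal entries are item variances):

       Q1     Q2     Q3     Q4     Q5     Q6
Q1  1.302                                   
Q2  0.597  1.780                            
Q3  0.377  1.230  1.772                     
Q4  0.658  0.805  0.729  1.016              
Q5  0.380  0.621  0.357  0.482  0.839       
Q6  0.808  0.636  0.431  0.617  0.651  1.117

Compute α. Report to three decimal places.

ΣVar(i) = 1.302 + 1.780 + 1.772 + 1.016 + 0.839 + 1.117 = 7.826
Σ_{i<j} σ_ij = 9.379
Var(T) = 7.826 + 2 × 9.379 = 26.584
α = (k/(k−1))·(1 − ΣVar(i)/Var(T)) = (6/5)·(1 − 7.826/26.584) = 0.847

α = 0.847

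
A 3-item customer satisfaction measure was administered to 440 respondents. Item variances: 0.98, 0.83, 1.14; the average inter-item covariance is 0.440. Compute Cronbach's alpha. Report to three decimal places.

ΣVar(i) = 0.98 + 0.83 + 1.14 = 2.95
Sum of the 3 distinct covariances = 3 × 0.440 = 1.320
Var(T) = ΣVar(i) + 2·Σcov = 2.95 + 2 × 1.320 = 5.590
α = (3/2)·(1 − 2.95/5.590) = 0.708

Cronbach's alpha = 0.708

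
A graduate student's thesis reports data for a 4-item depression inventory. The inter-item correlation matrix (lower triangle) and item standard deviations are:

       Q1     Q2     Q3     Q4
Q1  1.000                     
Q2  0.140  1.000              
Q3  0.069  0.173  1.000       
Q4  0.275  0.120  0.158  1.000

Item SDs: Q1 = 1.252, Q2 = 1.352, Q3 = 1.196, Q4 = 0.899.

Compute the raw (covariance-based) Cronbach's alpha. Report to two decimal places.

Σσ²ᵢ = 1.252² + 1.352² + 1.196² + 0.899² = 5.6340
Covariances σ_ij = r_ij · s_i · s_j:
  σ(Q1,Q2) = 0.140 × 1.252 × 1.352 = 0.2370
  σ(Q1,Q3) = 0.069 × 1.252 × 1.196 = 0.1033
  σ(Q1,Q4) = 0.275 × 1.252 × 0.899 = 0.3095
  σ(Q2,Q3) = 0.173 × 1.352 × 1.196 = 0.2797
  σ(Q2,Q4) = 0.120 × 1.352 × 0.899 = 0.1459
  σ(Q3,Q4) = 0.158 × 1.196 × 0.899 = 0.1699
σ²_T = Σσ²ᵢ + 2·Σσ_ij = 5.6340 + 2 × 1.2453 = 8.1246
α = (4/3)·(1 − 5.6340/8.1246) = 0.41

α = 0.41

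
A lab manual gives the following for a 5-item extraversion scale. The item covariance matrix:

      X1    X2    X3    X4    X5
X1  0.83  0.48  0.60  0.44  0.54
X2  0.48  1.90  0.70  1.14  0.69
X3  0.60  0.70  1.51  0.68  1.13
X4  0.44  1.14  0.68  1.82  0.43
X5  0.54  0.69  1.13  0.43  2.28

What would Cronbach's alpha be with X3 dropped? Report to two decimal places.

α = 0.70

Remaining items: X1, X2, X4, X5 (k = 4).
ΣVar(i) = 0.83 + 1.90 + 1.82 + 2.28 = 6.83
σ²_T = 6.83 + 2 × 3.72 = 14.27
α (item deleted) = (4/3)·(1 − 6.83/14.27) = 0.70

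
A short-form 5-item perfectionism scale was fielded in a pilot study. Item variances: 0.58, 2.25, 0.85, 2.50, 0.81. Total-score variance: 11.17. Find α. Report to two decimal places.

α = 0.47

sum of item variances = 0.58 + 2.25 + 0.85 + 2.50 + 0.81 = 6.99
α = (k/(k−1))·(1 − sum of item variances/σ²_T) = (5/4)·(1 − 6.99/11.17) = 0.47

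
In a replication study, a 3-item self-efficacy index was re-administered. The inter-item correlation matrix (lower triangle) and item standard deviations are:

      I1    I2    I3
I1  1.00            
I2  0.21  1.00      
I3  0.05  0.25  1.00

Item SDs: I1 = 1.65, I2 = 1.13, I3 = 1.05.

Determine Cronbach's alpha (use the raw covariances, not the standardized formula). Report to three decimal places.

Σσ²ᵢ = 1.65² + 1.13² + 1.05² = 5.1019
Covariances σ_ij = r_ij · s_i · s_j:
  σ(I1,I2) = 0.21 × 1.65 × 1.13 = 0.3915
  σ(I1,I3) = 0.05 × 1.65 × 1.05 = 0.0866
  σ(I2,I3) = 0.25 × 1.13 × 1.05 = 0.2966
σ²_T = Σσ²ᵢ + 2·Σσ_ij = 5.1019 + 2 × 0.7747 = 6.6513
α = (3/2)·(1 − 5.1019/6.6513) = 0.349

Cronbach's alpha = 0.349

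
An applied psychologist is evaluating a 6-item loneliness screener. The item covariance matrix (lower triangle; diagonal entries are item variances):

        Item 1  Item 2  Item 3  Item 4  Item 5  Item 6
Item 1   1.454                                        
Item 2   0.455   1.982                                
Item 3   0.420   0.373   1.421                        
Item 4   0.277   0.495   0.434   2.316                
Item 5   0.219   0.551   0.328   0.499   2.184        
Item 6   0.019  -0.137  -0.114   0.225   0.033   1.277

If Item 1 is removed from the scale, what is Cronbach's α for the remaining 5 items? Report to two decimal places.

Remaining items: Item 2, Item 3, Item 4, Item 5, Item 6 (k = 5).
Σσᵢ² = 1.982 + 1.421 + 2.316 + 2.184 + 1.277 = 9.180
total variance = 9.180 + 2 × 2.687 = 14.554
α (item deleted) = (5/4)·(1 − 9.180/14.554) = 0.46

Cronbach's α = 0.46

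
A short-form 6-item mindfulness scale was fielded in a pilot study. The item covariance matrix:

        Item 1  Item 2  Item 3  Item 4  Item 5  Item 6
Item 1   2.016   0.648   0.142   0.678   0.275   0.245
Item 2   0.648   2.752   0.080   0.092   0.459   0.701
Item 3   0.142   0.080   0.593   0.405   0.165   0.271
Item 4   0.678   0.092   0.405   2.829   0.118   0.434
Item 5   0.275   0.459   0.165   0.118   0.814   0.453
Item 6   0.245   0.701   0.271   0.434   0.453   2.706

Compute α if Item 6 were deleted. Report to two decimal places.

Remaining items: Item 1, Item 2, Item 3, Item 4, Item 5 (k = 5).
Σσᵢ² = 2.016 + 2.752 + 0.593 + 2.829 + 0.814 = 9.004
σ²_T = 9.004 + 2 × 3.062 = 15.128
α (item deleted) = (5/4)·(1 − 9.004/15.128) = 0.51

α = 0.51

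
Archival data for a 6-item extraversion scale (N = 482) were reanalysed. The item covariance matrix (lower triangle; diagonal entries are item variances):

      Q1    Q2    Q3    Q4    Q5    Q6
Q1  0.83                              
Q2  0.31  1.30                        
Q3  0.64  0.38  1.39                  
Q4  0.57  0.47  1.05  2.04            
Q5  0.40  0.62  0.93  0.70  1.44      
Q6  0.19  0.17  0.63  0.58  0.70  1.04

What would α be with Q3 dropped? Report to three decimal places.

α = 0.733

Remaining items: Q1, Q2, Q4, Q5, Q6 (k = 5).
sum of item variances = 0.83 + 1.30 + 2.04 + 1.44 + 1.04 = 6.65
Var(T) = 6.65 + 2 × 4.71 = 16.07
α (item deleted) = (5/4)·(1 − 6.65/16.07) = 0.733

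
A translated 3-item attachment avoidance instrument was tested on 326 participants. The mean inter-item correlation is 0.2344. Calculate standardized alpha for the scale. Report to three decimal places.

Standardized α = k·r̄ / (1 + (k−1)·r̄) = 3 × 0.2344 / (1 + 2 × 0.2344)
  = 0.7032 / 1.4688 = 0.479

α = 0.479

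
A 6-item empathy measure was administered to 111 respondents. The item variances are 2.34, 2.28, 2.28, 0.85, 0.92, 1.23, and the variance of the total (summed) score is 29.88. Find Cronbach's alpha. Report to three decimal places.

Cronbach's alpha = 0.802

ΣVar(i) = 2.34 + 2.28 + 2.28 + 0.85 + 0.92 + 1.23 = 9.90
α = (k/(k−1))·(1 − ΣVar(i)/σ²_total) = (6/5)·(1 − 9.90/29.88) = 0.802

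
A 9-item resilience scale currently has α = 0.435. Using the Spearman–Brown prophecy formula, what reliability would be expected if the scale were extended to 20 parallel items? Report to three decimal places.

predicted reliability = 0.631

Length factor m = 20/9 = 2.2222
α' = m·α / (1 + (m−1)·α)
   = 20/9 × 0.435 / (1 + (20/9 − 1) × 0.435)
   = 0.9667 / 1.5317 = 0.631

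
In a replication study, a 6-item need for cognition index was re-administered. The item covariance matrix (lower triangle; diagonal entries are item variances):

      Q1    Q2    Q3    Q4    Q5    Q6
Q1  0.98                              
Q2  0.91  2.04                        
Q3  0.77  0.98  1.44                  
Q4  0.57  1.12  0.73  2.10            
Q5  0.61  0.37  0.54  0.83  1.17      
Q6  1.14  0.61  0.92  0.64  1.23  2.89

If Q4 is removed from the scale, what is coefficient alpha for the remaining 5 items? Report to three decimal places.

coefficient alpha = 0.818

Remaining items: Q1, Q2, Q3, Q5, Q6 (k = 5).
Σσ²ᵢ = 0.98 + 2.04 + 1.44 + 1.17 + 2.89 = 8.52
σ²_T = 8.52 + 2 × 8.08 = 24.68
α (item deleted) = (5/4)·(1 − 8.52/24.68) = 0.818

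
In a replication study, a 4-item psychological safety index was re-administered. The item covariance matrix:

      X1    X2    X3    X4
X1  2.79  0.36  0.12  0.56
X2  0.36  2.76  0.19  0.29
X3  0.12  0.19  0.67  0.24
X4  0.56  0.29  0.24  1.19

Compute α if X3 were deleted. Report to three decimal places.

Remaining items: X1, X2, X4 (k = 3).
sum of item variances = 2.79 + 2.76 + 1.19 = 6.74
σ²_total = 6.74 + 2 × 1.21 = 9.16
α (item deleted) = (3/2)·(1 − 6.74/9.16) = 0.396

α = 0.396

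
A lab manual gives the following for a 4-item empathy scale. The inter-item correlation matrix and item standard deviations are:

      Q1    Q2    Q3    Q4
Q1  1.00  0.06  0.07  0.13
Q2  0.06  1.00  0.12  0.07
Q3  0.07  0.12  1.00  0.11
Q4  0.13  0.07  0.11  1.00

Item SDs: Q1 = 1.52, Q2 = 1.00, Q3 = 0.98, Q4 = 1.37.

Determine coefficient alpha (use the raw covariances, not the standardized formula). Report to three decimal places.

α = 0.283

Σσ²ᵢ = 1.52² + 1.00² + 0.98² + 1.37² = 6.1477
Covariances σ_ij = r_ij · s_i · s_j:
  σ(Q1,Q2) = 0.06 × 1.52 × 1.00 = 0.0912
  σ(Q1,Q3) = 0.07 × 1.52 × 0.98 = 0.1043
  σ(Q1,Q4) = 0.13 × 1.52 × 1.37 = 0.2707
  σ(Q2,Q3) = 0.12 × 1.00 × 0.98 = 0.1176
  σ(Q2,Q4) = 0.07 × 1.00 × 1.37 = 0.0959
  σ(Q3,Q4) = 0.11 × 0.98 × 1.37 = 0.1477
σ²_T = Σσ²ᵢ + 2·Σσ_ij = 6.1477 + 2 × 0.8274 = 7.8025
α = (4/3)·(1 − 6.1477/7.8025) = 0.283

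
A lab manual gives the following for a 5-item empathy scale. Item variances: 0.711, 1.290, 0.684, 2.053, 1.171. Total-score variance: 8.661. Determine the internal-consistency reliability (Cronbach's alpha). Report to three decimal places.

ΣVar(i) = 0.711 + 1.290 + 0.684 + 2.053 + 1.171 = 5.909
α = (k/(k−1))·(1 − ΣVar(i)/total variance) = (5/4)·(1 − 5.909/8.661) = 0.397

α = 0.397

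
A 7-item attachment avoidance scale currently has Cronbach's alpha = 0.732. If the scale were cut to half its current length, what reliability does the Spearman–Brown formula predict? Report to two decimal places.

predicted reliability = 0.58

Length factor m = 1/2
α' = m·α / (1 − (1−m)·α)
   = 1/2 × 0.732 / (1 − (1 − 1/2) × 0.732)
   = 0.3660 / 0.6340 = 0.58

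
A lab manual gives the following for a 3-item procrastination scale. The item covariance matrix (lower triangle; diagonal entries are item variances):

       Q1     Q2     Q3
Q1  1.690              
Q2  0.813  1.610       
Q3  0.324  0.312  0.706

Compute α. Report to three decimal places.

Σσᵢ² = 1.690 + 1.610 + 0.706 = 4.006
Sum of off-diagonal covariances = 1.449
total variance = 4.006 + 2 × 1.449 = 6.904
α = (k/(k−1))·(1 − Σσᵢ²/total variance) = (3/2)·(1 − 4.006/6.904) = 0.630

α = 0.630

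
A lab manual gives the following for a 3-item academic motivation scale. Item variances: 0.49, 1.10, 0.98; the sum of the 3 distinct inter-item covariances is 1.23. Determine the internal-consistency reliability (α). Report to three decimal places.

α = 0.734

sum of item variances = 0.49 + 1.10 + 0.98 = 2.57
Sum of distinct covariances = 1.23
total variance = sum of item variances + 2·Σcov = 2.57 + 2 × 1.23 = 5.03
α = (3/2)·(1 − 2.57/5.03) = 0.734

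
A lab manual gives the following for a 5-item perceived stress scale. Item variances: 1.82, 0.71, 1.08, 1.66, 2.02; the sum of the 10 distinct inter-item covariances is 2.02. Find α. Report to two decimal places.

α = 0.45

Σσᵢ² = 1.82 + 0.71 + 1.08 + 1.66 + 2.02 = 7.29
Sum of distinct covariances = 2.02
Var(T) = Σσᵢ² + 2·Σcov = 7.29 + 2 × 2.02 = 11.33
α = (5/4)·(1 − 7.29/11.33) = 0.45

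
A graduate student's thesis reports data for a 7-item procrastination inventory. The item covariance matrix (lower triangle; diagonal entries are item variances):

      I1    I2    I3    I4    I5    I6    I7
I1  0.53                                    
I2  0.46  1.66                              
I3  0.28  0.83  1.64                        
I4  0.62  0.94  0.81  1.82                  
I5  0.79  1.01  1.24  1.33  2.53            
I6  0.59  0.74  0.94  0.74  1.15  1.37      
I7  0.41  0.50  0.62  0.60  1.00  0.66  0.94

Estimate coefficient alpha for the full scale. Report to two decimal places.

Σσ²ᵢ = 0.53 + 1.66 + 1.64 + 1.82 + 2.53 + 1.37 + 0.94 = 10.49
Sum of the distinct covariances = 16.26
total variance = 10.49 + 2 × 16.26 = 43.01
α = (k/(k−1))·(1 − Σσ²ᵢ/total variance) = (7/6)·(1 − 10.49/43.01) = 0.88

α = 0.88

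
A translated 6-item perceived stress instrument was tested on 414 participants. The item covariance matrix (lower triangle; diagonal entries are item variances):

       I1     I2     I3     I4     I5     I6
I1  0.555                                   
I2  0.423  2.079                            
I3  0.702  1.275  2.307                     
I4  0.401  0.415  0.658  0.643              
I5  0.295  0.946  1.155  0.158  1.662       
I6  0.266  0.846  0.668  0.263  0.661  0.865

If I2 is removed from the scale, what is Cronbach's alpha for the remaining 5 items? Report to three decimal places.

α = 0.793

Remaining items: I1, I3, I4, I5, I6 (k = 5).
sum of item variances = 0.555 + 2.307 + 0.643 + 1.662 + 0.865 = 6.032
Var(T) = 6.032 + 2 × 5.227 = 16.486
α (item deleted) = (5/4)·(1 − 6.032/16.486) = 0.793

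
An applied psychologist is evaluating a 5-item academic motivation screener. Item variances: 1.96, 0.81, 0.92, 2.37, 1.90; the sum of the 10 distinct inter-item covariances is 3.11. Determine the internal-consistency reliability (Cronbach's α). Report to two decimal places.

α = 0.55

Σσ²ᵢ = 1.96 + 0.81 + 0.92 + 2.37 + 1.90 = 7.96
Sum of distinct covariances = 3.11
σ²_T = Σσ²ᵢ + 2·Σcov = 7.96 + 2 × 3.11 = 14.18
α = (5/4)·(1 − 7.96/14.18) = 0.55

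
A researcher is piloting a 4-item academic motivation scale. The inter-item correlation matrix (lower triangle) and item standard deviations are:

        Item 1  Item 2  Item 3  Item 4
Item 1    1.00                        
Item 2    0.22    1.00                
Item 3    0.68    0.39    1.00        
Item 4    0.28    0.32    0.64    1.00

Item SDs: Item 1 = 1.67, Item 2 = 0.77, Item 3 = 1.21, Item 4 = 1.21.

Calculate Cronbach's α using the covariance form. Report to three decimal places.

Cronbach's α = 0.730

Σσ²ᵢ = 1.67² + 0.77² + 1.21² + 1.21² = 6.3100
Covariances σ_ij = r_ij · s_i · s_j:
  σ(Item 1,Item 2) = 0.22 × 1.67 × 0.77 = 0.2829
  σ(Item 1,Item 3) = 0.68 × 1.67 × 1.21 = 1.3741
  σ(Item 1,Item 4) = 0.28 × 1.67 × 1.21 = 0.5658
  σ(Item 2,Item 3) = 0.39 × 0.77 × 1.21 = 0.3634
  σ(Item 2,Item 4) = 0.32 × 0.77 × 1.21 = 0.2981
  σ(Item 3,Item 4) = 0.64 × 1.21 × 1.21 = 0.9370
σ²_T = Σσ²ᵢ + 2·Σσ_ij = 6.3100 + 2 × 3.8213 = 13.9526
α = (4/3)·(1 − 6.3100/13.9526) = 0.730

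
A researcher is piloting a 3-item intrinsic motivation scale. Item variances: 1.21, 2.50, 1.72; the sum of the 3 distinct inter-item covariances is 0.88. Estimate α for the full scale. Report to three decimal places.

α = 0.367

sum of item variances = 1.21 + 2.50 + 1.72 = 5.43
Sum of distinct covariances = 0.88
σ²_total = sum of item variances + 2·Σcov = 5.43 + 2 × 0.88 = 7.19
α = (3/2)·(1 − 5.43/7.19) = 0.367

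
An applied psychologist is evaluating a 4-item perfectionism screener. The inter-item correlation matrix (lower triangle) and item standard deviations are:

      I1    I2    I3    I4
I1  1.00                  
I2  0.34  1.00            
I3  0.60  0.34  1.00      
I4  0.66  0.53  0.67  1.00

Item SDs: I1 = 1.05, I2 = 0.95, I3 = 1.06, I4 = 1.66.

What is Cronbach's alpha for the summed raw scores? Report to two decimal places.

Cronbach's alpha = 0.81

Σσ²ᵢ = 1.05² + 0.95² + 1.06² + 1.66² = 5.8842
Covariances σ_ij = r_ij · s_i · s_j:
  σ(I1,I2) = 0.34 × 1.05 × 0.95 = 0.3392
  σ(I1,I3) = 0.60 × 1.05 × 1.06 = 0.6678
  σ(I1,I4) = 0.66 × 1.05 × 1.66 = 1.1504
  σ(I2,I3) = 0.34 × 0.95 × 1.06 = 0.3424
  σ(I2,I4) = 0.53 × 0.95 × 1.66 = 0.8358
  σ(I3,I4) = 0.67 × 1.06 × 1.66 = 1.1789
σ²_T = Σσ²ᵢ + 2·Σσ_ij = 5.8842 + 2 × 4.5145 = 14.9132
α = (4/3)·(1 − 5.8842/14.9132) = 0.81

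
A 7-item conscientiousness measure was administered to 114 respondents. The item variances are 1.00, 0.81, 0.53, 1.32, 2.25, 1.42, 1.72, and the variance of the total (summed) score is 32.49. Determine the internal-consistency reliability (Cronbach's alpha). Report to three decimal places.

sum of item variances = 1.00 + 0.81 + 0.53 + 1.32 + 2.25 + 1.42 + 1.72 = 9.05
α = (k/(k−1))·(1 − sum of item variances/Var(T)) = (7/6)·(1 − 9.05/32.49) = 0.842

Cronbach's alpha = 0.842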